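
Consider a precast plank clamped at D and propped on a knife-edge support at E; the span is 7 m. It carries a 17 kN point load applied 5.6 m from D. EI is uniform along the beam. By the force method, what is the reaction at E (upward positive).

Take the reaction at E as the redundant and release it; the primary structure is a cantilever fixed at D.
Free-end deflection of the primary structure under the applied loading (downward +):
  point load 17 at a = 5.6: Pa²(3L − a)/(6EI) = 1368/EI
Tip deflection under a unit load at E: L³/(3EI) = 114.3/EI.
Compatibility at E: δ_0 − R_E·δ_{EE} = 0, so R_E = 1368/114.3 = 11.97 kN.

R_E = 11.97 kN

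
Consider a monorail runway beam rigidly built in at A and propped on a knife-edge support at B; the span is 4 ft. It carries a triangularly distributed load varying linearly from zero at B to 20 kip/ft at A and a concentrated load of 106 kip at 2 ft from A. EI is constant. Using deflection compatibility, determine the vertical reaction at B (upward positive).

R_B = 41.12 kip

Release the roller at B. Primary structure: cantilever fixed at A.
Primary-structure tip deflection at B by superposition:
  triangular load, peak 20 at the fixed end: w₀L⁴/(30EI) = 170.7/EI
  point load 106 at a = 2: Pa²(3L − a)/(6EI) = 706.7/EI
  δ_0 = 877.3/EI
Flexibility coefficient — unit upward force at B: δ_{BB} = L³/(3EI) = 21.33/EI.
The prop prevents deflection at B: R_B = δ_0/δ_{BB} = 877.3/21.33 = 41.12 kip.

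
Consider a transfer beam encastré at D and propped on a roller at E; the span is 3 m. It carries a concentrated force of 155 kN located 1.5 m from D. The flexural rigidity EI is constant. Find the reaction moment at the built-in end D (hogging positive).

M_D = 87.19 kN·m

Choose R_E as the redundant. The primary structure is the cantilever fixed at D.
Free-end deflection of the primary structure under the applied loading (downward +):
  point load 155 at a = 1.5: Pa²(3L − a)/(6EI) = 435.9/EI
Flexibility coefficient — unit upward force at E: δ_{EE} = L³/(3EI) = 9/EI.
The prop prevents deflection at E: R_E = δ_0/δ_{EE} = 435.9/9 = 48.44 kN.
Moment equilibrium about D: M_D = Σ(load moments about D) − R_E·L = 232.5 − 48.44×3 = 87.19 kN·m.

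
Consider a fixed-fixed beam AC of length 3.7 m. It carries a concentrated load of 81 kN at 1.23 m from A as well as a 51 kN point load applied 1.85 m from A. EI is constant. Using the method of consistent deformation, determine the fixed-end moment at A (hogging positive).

Release both end moments; the primary structure is a simply-supported span AC with redundants M_A and M_C.
End rotations of the released simple span under the applied load (×1/EI):
  at A: point load 81 at a = 1.23: Pab(L + b)/(6LEI) = 68.39/EI
  at C: point load 81 at a = 1.23: Pab(L + a)/(6LEI) = 54.65/EI
  at A: point load 51 at a = 1.85: Pab(L + b)/(6LEI) = 43.64/EI
  at C: point load 51 at a = 1.85: Pab(L + a)/(6LEI) = 43.64/EI
  θ_A0 = 112/EI,  θ_C0 = 98.29/EI
Flexibility coefficients: a unit moment at one end gives L/(3EI) there and L/(6EI) at the far end, so f₁₁ = f₂₂ = 1.233/EI and f₁₂ = f₂₁ = 0.6167/EI.
Compatibility — zero rotation at each built-in end:
  1.233 M_A + 0.6167 M_C = 112
  0.6167 M_A + 1.233 M_C = 98.29
Solving the pair gives M_A = 67.99 kN·m and M_C = 45.7 kN·m (hogging).

M_A = 67.99 kN·m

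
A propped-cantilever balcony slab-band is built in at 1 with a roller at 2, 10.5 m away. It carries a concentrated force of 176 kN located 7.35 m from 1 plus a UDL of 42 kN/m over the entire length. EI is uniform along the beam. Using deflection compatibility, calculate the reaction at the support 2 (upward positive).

R_2 = 264.6 kN

Take the reaction at 2 as the redundant and release it; the primary structure is a cantilever fixed at 1.
Downward deflection at the released point 2 due to the loads:
  point load 176 at a = 7.35: Pa²(3L − a)/(6EI) = 38270/EI
  UDL 42: wL⁴/(8EI) = 63814/EI
  δ_0 = 102084/EI
Tip deflection under a unit load at 2: L³/(3EI) = 385.9/EI.
Compatibility at 2: δ_0 − R_2·δ_{22} = 0, so R_2 = 102084/385.9 = 264.6 kN.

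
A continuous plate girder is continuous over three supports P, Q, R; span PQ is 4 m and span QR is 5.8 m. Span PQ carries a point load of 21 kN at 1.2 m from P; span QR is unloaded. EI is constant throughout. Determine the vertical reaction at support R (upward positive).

R_R = -0.8069 kN

Insert a hinge at Q; M_Q is the redundant, and each span becomes simply supported.
End slopes at the hinge Q, treating each span as simply supported:
  span PQ: point load 21 at a = 1.2: Pab(L + a)/(6LEI) = 15.29/EI
  relative rotation θ_0 = (15.29 + 0)/EI = 15.29/EI
A unit hogging moment at Q produces rotation L₁/(3EI) + L₂/(3EI) = 3.267/EI.
Slope continuity at Q: θ_0 = M_Q·3.267/EI, so M_Q = 15.29/3.267 = 4.68 kN·m (hogging).
Span QR, ΣM about R: R_Q^{QR}·5.8 = 0 + 4.68, so R_Q^{QR} = 0.8069 kN and R_R = 0 − 0.8069 = -0.8069 kN.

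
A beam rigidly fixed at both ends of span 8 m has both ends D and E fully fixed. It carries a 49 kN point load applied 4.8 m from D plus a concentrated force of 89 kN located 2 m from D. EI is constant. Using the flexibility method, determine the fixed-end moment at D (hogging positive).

Take the two fixed-end moments M_D, M_E as redundants; the released structure is the simple span DE.
On the primary (simply-supported) span, the end slopes from the loading are:
  at D: point load 49 at a = 4.8: Pab(L + b)/(6LEI) = 175.6/EI
  at E: point load 49 at a = 4.8: Pab(L + a)/(6LEI) = 200.7/EI
  at D: point load 89 at a = 2: Pab(L + b)/(6LEI) = 311.5/EI
  at E: point load 89 at a = 2: Pab(L + a)/(6LEI) = 222.5/EI
  θ_D0 = 487.1/EI,  θ_E0 = 423.2/EI
Flexibility coefficients: a unit moment at one end gives L/(3EI) there and L/(6EI) at the far end, so f₁₁ = f₂₂ = 2.667/EI and f₁₂ = f₂₁ = 1.333/EI.
Compatibility — zero rotation at each built-in end:
  2.667 M_D + 1.333 M_E = 487.1
  1.333 M_D + 2.667 M_E = 423.2
Solving the pair gives M_D = 137.8 kN·m and M_E = 89.82 kN·m (hogging).

M_D = 137.8 kN·m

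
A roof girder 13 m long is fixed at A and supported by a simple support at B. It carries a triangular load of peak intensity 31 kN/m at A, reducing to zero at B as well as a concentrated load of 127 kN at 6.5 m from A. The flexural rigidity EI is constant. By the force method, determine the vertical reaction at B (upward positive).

Remove the prop at B; the released (primary) structure is a cantilever built in at A.
Downward deflection at the released point B due to the loads:
  triangular load, peak 31 at the fixed end: w₀L⁴/(30EI) = 29513/EI
  point load 127 at a = 6.5: Pa²(3L − a)/(6EI) = 29064/EI
  δ_0 = 58578/EI
Flexibility coefficient — unit upward force at B: δ_{BB} = L³/(3EI) = 732.3/EI.
Compatibility at B: δ_0 − R_B·δ_{BB} = 0, so R_B = 58578/732.3 = 79.99 kN.

R_B = 79.99 kN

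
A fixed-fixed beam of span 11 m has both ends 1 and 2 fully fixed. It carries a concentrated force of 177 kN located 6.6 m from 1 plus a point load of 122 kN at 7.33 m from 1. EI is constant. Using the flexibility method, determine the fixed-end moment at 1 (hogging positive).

Release both end moments; the primary structure is a simply-supported span 12 with redundants M_1 and M_2.
On the primary (simply-supported) span, the end slopes from the loading are:
  at 1: point load 177 at a = 6.6: Pab(L + b)/(6LEI) = 1199/EI
  at 2: point load 177 at a = 6.6: Pab(L + a)/(6LEI) = 1371/EI
  at 1: point load 122 at a = 7.33: Pab(L + b)/(6LEI) = 729.5/EI
  at 2: point load 122 at a = 7.33: Pab(L + a)/(6LEI) = 911.5/EI
  θ_10 = 1929/EI,  θ_20 = 2282/EI
Flexibility coefficients: a unit moment at one end gives L/(3EI) there and L/(6EI) at the far end, so f₁₁ = f₂₂ = 3.667/EI and f₁₂ = f₂₁ = 1.833/EI.
Compatibility — zero rotation at each built-in end:
  3.667 M_1 + 1.833 M_2 = 1929
  1.833 M_1 + 3.667 M_2 = 2282
Solving the pair gives M_1 = 286.5 kN·m and M_2 = 479.2 kN·m (hogging).

M_1 = 286.5 kN·m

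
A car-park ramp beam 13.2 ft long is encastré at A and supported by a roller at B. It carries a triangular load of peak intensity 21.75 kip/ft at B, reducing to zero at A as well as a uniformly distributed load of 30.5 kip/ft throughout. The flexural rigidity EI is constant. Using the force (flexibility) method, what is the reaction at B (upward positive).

Release the roller at B. Primary structure: cantilever fixed at A.
Free-end deflection of the primary structure under the applied loading (downward +):
  triangular load, peak 21.75 at the free end: 11w₀L⁴/(120EI) = 60529/EI
  UDL 30.5: wL⁴/(8EI) = 115746/EI
  δ_0 = 176275/EI
Tip deflection under a unit load at B: L³/(3EI) = 766.7/EI.
Compatibility at B: δ_0 − R_B·δ_{BB} = 0, so R_B = 176275/766.7 = 229.9 kip.

R_B = 229.9 kip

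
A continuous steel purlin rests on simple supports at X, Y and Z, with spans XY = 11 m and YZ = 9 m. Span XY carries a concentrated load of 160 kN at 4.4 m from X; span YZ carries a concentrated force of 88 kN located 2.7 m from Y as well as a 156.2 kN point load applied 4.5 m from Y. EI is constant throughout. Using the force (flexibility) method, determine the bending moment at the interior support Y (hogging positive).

Take M_Y as the redundant. Released structure: two simple spans XY and YZ with a hinge at Y.
End slopes at the hinge Y, treating each span as simply supported:
  span XY: point load 160 at a = 4.4: Pab(L + a)/(6LEI) = 1084/EI
  span YZ: point load 88 at a = 2.7: Pab(L + b)/(6LEI) = 424.1/EI
  span YZ: point load 156.2 at a = 4.5: Pab(L + b)/(6LEI) = 790.8/EI
  relative rotation θ_0 = (1084 + 1215)/EI = 2299/EI
A unit hogging moment at Y produces rotation L₁/(3EI) + L₂/(3EI) = 6.667/EI.
Slope continuity at Y: θ_0 = M_Y·6.667/EI, so M_Y = 2299/6.667 = 344.9 kN·m (hogging).

M_Y = 344.9 kN·m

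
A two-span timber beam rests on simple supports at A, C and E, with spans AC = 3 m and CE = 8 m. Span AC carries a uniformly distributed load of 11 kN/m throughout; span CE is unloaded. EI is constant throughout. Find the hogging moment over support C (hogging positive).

Take M_C as the redundant. Released structure: two simple spans AC and CE with a hinge at C.
End slopes at the hinge C, treating each span as simply supported:
  span AC: UDL 11: wL³/(24EI) = 12.38/EI
  relative rotation θ_0 = (12.38 + 0)/EI = 12.38/EI
A unit hogging moment at C produces rotation L₁/(3EI) + L₂/(3EI) = 3.667/EI.
Compatibility: M_C·(L₁+L₂)/(3EI) = θ_0, giving M_C = 3.375 kN·m (hogging).

M_C = 3.375 kN·m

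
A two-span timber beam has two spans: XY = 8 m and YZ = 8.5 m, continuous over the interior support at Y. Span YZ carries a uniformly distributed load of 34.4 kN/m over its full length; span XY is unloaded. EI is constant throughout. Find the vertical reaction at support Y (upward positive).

R_Y = 185 kN

Release continuity at Y by inserting a hinge; the redundant is the internal moment M_Y. The primary structure is two simply-supported spans XY and YZ.
End slopes at the hinge Y, treating each span as simply supported:
  span YZ: UDL 34.4: wL³/(24EI) = 880.2/EI
  relative rotation θ_0 = (0 + 880.2)/EI = 880.2/EI
A unit hogging moment at Y produces rotation L₁/(3EI) + L₂/(3EI) = 5.5/EI.
Compatibility: M_Y·(L₁+L₂)/(3EI) = θ_0, giving M_Y = 160 kN·m (hogging).
Span XY, ΣM about X with M_Y applied at Y: R_Y^{XY}·8 = 0 + 160, so R_Y^{XY} = 20.01 kN and R_X = 0 − 20.01 = -20.01 kN.
Span YZ, ΣM about Z: R_Y^{YZ}·8.5 = 1243 + 160, so R_Y^{YZ} = 165 kN and R_Z = 292.4 − 165 = 127.4 kN.
R_Y = 20.01 + 165 = 185 kN.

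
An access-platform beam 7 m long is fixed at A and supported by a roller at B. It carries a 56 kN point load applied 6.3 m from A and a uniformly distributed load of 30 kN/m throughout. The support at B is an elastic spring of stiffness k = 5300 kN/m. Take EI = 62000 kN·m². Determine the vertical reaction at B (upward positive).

R_B = 114.6 kN

Remove the prop at B; the released (primary) structure is a cantilever built in at A.
Deflection at B on the released cantilever, summing each load's contribution:
  point load 56 at a = 6.3: Pa²(3L − a)/(6EI) = 5445/EI
  UDL 30: wL⁴/(8EI) = 9004/EI
  δ_0 = 14449/EI
Tip deflection under a unit load at B: L³/(3EI) = 114.3/EI.
With EI = 62000 kN·m²: δ_0 = 0.23305 m and δ_{BB} = 0.001844 m/kN.
Compatibility — the spring shortens by R_B/k under the reaction it provides: δ_0 − R_B·δ_{BB} = R_B/k. With 1/k = 0.000189 m/kN, R_B = δ_0 / (δ_{BB} + 1/k) = 0.23305 / (0.001844 + 0.000189) = 114.6 kN.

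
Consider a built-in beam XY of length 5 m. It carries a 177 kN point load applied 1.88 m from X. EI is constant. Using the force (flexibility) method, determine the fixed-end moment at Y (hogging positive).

Take the two fixed-end moments M_X, M_Y as redundants; the released structure is the simple span XY.
On the primary (simply-supported) span, the end slopes from the loading are:
  at X: point load 177 at a = 1.88: Pab(L + b)/(6LEI) = 281/EI
  at Y: point load 177 at a = 1.88: Pab(L + a)/(6LEI) = 238.1/EI
  θ_X0 = 281/EI,  θ_Y0 = 238.1/EI
Flexibility coefficients: a unit moment at one end gives L/(3EI) there and L/(6EI) at the far end, so f₁₁ = f₂₂ = 1.667/EI and f₁₂ = f₂₁ = 0.8333/EI.
Compatibility — zero rotation at each built-in end:
  1.667 M_X + 0.8333 M_Y = 281
  0.8333 M_X + 1.667 M_Y = 238.1
Solving the pair gives M_X = 129.6 kN·m and M_Y = 78.07 kN·m (hogging).

M_Y = 78.07 kN·m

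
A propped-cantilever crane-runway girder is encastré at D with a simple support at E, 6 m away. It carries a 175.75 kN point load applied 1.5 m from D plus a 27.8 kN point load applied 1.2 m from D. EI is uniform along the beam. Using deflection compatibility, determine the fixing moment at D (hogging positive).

M_D = 197 kN·m

Release the roller at E. Primary structure: cantilever fixed at D.
Free-end deflection of the primary structure under the applied loading (downward +):
  point load 175.75 at a = 1.5: Pa²(3L − a)/(6EI) = 1087/EI
  point load 27.8 at a = 1.2: Pa²(3L − a)/(6EI) = 112.1/EI
  δ_0 = 1200/EI
Flexibility coefficient — unit upward force at E: δ_{EE} = L³/(3EI) = 72/EI.
The prop prevents deflection at E: R_E = δ_0/δ_{EE} = 1200/72 = 16.66 kN.
Moment equilibrium about D: M_D = Σ(load moments about D) − R_E·L = 297 − 16.66×6 = 197 kN·m.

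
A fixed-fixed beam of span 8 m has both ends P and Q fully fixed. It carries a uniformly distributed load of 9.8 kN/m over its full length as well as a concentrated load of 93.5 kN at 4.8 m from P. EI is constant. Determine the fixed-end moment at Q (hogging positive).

Take the two fixed-end moments M_P, M_Q as redundants; the released structure is the simple span PQ.
Simple-span end rotations at P and Q under the given loads:
  at P: UDL 9.8: wL³/(24EI) = 209.1/EI
  at Q: UDL 9.8: wL³/(24EI) = 209.1/EI
  at P: point load 93.5 at a = 4.8: Pab(L + b)/(6LEI) = 335.1/EI
  at Q: point load 93.5 at a = 4.8: Pab(L + a)/(6LEI) = 383/EI
  θ_P0 = 544.2/EI,  θ_Q0 = 592/EI
Flexibility coefficients: a unit moment at one end gives L/(3EI) there and L/(6EI) at the far end, so f₁₁ = f₂₂ = 2.667/EI and f₁₂ = f₂₁ = 1.333/EI.
Compatibility — zero rotation at each built-in end:
  2.667 M_P + 1.333 M_Q = 544.2
  1.333 M_P + 2.667 M_Q = 592
Solving the pair gives M_P = 124.1 kN·m and M_Q = 160 kN·m (hogging).

M_Q = 160 kN·m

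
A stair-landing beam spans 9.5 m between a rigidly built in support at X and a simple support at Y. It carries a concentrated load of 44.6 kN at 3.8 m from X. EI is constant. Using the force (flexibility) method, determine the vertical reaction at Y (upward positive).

Remove the prop at Y; the released (primary) structure is a cantilever built in at X.
Downward deflection at the released point Y due to the loads:
  point load 44.6 at a = 3.8: Pa²(3L − a)/(6EI) = 2651/EI
Tip deflection under a unit load at Y: L³/(3EI) = 285.8/EI.
Compatibility at Y: δ_0 − R_Y·δ_{YY} = 0, so R_Y = 2651/285.8 = 9.277 kN.

R_Y = 9.277 kN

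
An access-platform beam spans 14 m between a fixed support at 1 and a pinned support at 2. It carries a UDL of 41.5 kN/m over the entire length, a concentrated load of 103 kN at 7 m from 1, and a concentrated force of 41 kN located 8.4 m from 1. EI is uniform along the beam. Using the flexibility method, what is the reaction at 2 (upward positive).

Choose R_2 as the redundant. The primary structure is the cantilever fixed at 1.
Free-end deflection of the primary structure under the applied loading (downward +):
  UDL 41.5: wL⁴/(8EI) = 199283/EI
  point load 103 at a = 7: Pa²(3L − a)/(6EI) = 29441/EI
  point load 41 at a = 8.4: Pa²(3L − a)/(6EI) = 16201/EI
  δ_0 = 244924/EI
Flexibility coefficient — unit upward force at 2: δ_{22} = L³/(3EI) = 914.7/EI.
The prop prevents deflection at 2: R_2 = δ_0/δ_{22} = 244924/914.7 = 267.8 kN.

R_2 = 267.8 kN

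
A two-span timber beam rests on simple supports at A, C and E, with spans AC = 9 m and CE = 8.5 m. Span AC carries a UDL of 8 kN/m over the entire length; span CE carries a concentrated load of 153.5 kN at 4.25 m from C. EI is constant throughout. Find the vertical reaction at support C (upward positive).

R_C = 149.5 kN

Release continuity at C by inserting a hinge; the redundant is the internal moment M_C. The primary structure is two simply-supported spans AC and CE.
Discontinuity in slope at C on the released structure — sum the simple-span end rotations:
  span AC: UDL 8: wL³/(24EI) = 243/EI
  span CE: point load 153.5 at a = 4.25: Pab(L + b)/(6LEI) = 693.1/EI
  relative rotation θ_0 = (243 + 693.1)/EI = 936.1/EI
A unit hogging moment at C produces rotation L₁/(3EI) + L₂/(3EI) = 5.833/EI.
Compatibility: M_C·(L₁+L₂)/(3EI) = θ_0, giving M_C = 160.5 kN·m (hogging).
Span AC, ΣM about A with M_C applied at C: R_C^{AC}·9 = 324 + 160.5, so R_C^{AC} = 53.83 kN and R_A = 72 − 53.83 = 18.17 kN.
Span CE, ΣM about E: R_C^{CE}·8.5 = 652.4 + 160.5, so R_C^{CE} = 95.63 kN and R_E = 153.5 − 95.63 = 57.87 kN.
R_C = 53.83 + 95.63 = 149.5 kN.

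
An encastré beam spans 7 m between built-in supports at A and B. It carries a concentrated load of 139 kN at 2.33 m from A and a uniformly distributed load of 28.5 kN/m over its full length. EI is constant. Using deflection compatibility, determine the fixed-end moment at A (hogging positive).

M_A = 260.5 kN·m

Take the two fixed-end moments M_A, M_B as redundants; the released structure is the simple span AB.
End rotations of the released simple span under the applied load (×1/EI):
  at A: point load 139 at a = 2.33: Pab(L + b)/(6LEI) = 420.3/EI
  at B: point load 139 at a = 2.33: Pab(L + a)/(6LEI) = 336/EI
  at A: UDL 28.5: wL³/(24EI) = 407.3/EI
  at B: UDL 28.5: wL³/(24EI) = 407.3/EI
  θ_A0 = 827.6/EI,  θ_B0 = 743.3/EI
Flexibility coefficients: a unit moment at one end gives L/(3EI) there and L/(6EI) at the far end, so f₁₁ = f₂₂ = 2.333/EI and f₁₂ = f₂₁ = 1.167/EI.
Compatibility — zero rotation at each built-in end:
  2.333 M_A + 1.167 M_B = 827.6
  1.167 M_A + 2.333 M_B = 743.3
Solving the pair gives M_A = 260.5 kN·m and M_B = 188.3 kN·m (hogging).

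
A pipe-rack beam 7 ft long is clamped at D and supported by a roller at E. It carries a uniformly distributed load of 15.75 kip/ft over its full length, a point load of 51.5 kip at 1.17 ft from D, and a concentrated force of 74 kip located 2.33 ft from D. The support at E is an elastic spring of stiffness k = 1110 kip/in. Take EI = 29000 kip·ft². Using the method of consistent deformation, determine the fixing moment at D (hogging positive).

M_D = 245.4 kip·ft

Choose R_E as the redundant. The primary structure is the cantilever fixed at D.
Primary-structure tip deflection at E by superposition:
  UDL 15.75: wL⁴/(8EI) = 4727/EI
  point load 51.5 at a = 1.17: Pa²(3L − a)/(6EI) = 233/EI
  point load 74 at a = 2.33: Pa²(3L − a)/(6EI) = 1250/EI
  δ_0 = 6210/EI
Flexibility coefficient — unit upward force at E: δ_{EE} = L³/(3EI) = 114.3/EI.
With EI = 29000 kip·ft²: δ_0 = 0.21414 ft and δ_{EE} = 0.003943 ft/kip.
Compatibility — the spring shortens by R_E/k under the reaction it provides: δ_0 − R_E·δ_{EE} = R_E/k. With 1/k = 1/(1110×12) ft/kip = 0.000075 ft/kip, R_E = δ_0 / (δ_{EE} + 1/k) = 0.21414 / (0.003943 + 0.000075) = 53.3 kip.
Moment equilibrium about D: M_D = Σ(load moments about D) − R_E·L = 618.5 − 53.3×7 = 245.4 kip·ft.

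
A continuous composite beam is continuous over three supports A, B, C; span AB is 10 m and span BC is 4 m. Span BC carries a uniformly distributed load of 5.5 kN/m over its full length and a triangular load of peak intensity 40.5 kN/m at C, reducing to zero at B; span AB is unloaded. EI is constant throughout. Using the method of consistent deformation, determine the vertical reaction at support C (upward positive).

Release continuity at B by inserting a hinge; the redundant is the internal moment M_B. The primary structure is two simply-supported spans AB and BC.
Rotations at B on the released spans (each span's end-slope, ×1/EI):
  span BC: UDL 5.5: wL³/(24EI) = 14.67/EI
  span BC: triangular load, peak 40.5: 7w₀L³/(360EI) = 50.4/EI
  relative rotation θ_0 = (0 + 65.07)/EI = 65.07/EI
A unit hogging moment at B produces rotation L₁/(3EI) + L₂/(3EI) = 4.667/EI.
Slope continuity at B: θ_0 = M_B·4.667/EI, so M_B = 65.07/4.667 = 13.94 kN·m (hogging).
Span BC, ΣM about C: R_B^{BC}·4 = 152 + 13.94, so R_B^{BC} = 41.49 kN and R_C = 103 − 41.49 = 61.51 kN.

R_C = 61.51 kN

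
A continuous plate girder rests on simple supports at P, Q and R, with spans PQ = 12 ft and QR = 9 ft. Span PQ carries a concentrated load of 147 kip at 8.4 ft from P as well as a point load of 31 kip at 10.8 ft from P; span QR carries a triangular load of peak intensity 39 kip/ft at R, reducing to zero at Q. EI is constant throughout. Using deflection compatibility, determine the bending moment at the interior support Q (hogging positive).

M_Q = 277.1 kip·ft

Take M_Q as the redundant. Released structure: two simple spans PQ and QR with a hinge at Q.
Rotations at Q on the released spans (each span's end-slope, ×1/EI):
  span PQ: point load 147 at a = 8.4: Pab(L + a)/(6LEI) = 1259/EI
  span PQ: point load 31 at a = 10.8: Pab(L + a)/(6LEI) = 127.2/EI
  span QR: triangular load, peak 39: 7w₀L³/(360EI) = 552.8/EI
  relative rotation θ_0 = (1387 + 552.8)/EI = 1940/EI
A unit hogging moment at Q produces rotation L₁/(3EI) + L₂/(3EI) = 7/EI.
Compatibility: M_Q·(L₁+L₂)/(3EI) = θ_0, giving M_Q = 277.1 kip·ft (hogging).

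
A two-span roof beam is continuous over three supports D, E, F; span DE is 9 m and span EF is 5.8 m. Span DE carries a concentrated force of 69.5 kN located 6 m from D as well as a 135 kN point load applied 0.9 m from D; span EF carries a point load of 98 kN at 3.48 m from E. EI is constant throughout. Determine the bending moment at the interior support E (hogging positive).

Insert a hinge at E; M_E is the redundant, and each span becomes simply supported.
Discontinuity in slope at E on the released structure — sum the simple-span end rotations:
  span DE: point load 69.5 at a = 6: Pab(L + a)/(6LEI) = 347.5/EI
  span DE: point load 135 at a = 0.9: Pab(L + a)/(6LEI) = 180.4/EI
  span EF: point load 98 at a = 3.48: Pab(L + b)/(6LEI) = 184.6/EI
  relative rotation θ_0 = (527.9 + 184.6)/EI = 712.5/EI
A unit hogging moment at E produces rotation L₁/(3EI) + L₂/(3EI) = 4.933/EI.
Slope continuity at E: θ_0 = M_E·4.933/EI, so M_E = 712.5/4.933 = 144.4 kN·m (hogging).

M_E = 144.4 kN·m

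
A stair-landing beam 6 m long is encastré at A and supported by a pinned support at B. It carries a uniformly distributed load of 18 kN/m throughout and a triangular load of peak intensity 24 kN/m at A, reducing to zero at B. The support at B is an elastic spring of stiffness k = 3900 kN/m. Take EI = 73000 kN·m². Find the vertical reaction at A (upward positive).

R_A = 136.4 kN

Remove the prop at B; the released (primary) structure is a cantilever built in at A.
Primary-structure tip deflection at B by superposition:
  UDL 18: wL⁴/(8EI) = 2916/EI
  triangular load, peak 24 at the fixed end: w₀L⁴/(30EI) = 1037/EI
  δ_0 = 3953/EI
Flexibility coefficient — unit upward force at B: δ_{BB} = L³/(3EI) = 72/EI.
With EI = 73000 kN·m²: δ_0 = 0.054148 m and δ_{BB} = 0.000986 m/kN.
Compatibility — the spring shortens by R_B/k under the reaction it provides: δ_0 − R_B·δ_{BB} = R_B/k. With 1/k = 0.000256 m/kN, R_B = δ_0 / (δ_{BB} + 1/k) = 0.054148 / (0.000986 + 0.000256) = 43.57 kN.
Vertical equilibrium: R_A = ΣP − R_B = 180 − 43.57 = 136.4 kN.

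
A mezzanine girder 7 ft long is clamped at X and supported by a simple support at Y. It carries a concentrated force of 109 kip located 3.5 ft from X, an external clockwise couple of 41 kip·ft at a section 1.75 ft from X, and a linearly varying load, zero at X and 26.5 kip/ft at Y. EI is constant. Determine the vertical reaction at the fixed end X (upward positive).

Release the roller at Y. Primary structure: cantilever fixed at X.
Deflection at Y on the released cantilever, summing each load's contribution:
  point load 109 at a = 3.5: Pa²(3L − a)/(6EI) = 3894/EI
  clockwise couple 41 at a = 1.75: M₀a(2L − a)/(2EI) = 439.5/EI
  triangular load, peak 26.5 at the free end: 11w₀L⁴/(120EI) = 5832/EI
  δ_0 = 10166/EI
Flexibility coefficient — unit upward force at Y: δ_{YY} = L³/(3EI) = 114.3/EI.
Compatibility at Y: δ_0 − R_Y·δ_{YY} = 0, so R_Y = 10166/114.3 = 88.92 kip.
Vertical equilibrium: R_X = ΣP − R_Y = 201.8 − 88.92 = 112.8 kip.

R_X = 112.8 kip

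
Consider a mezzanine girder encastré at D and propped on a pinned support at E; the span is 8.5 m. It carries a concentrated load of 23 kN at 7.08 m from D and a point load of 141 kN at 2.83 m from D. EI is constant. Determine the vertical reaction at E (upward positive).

R_E = 38.13 kN

Take the reaction at E as the redundant and release it; the primary structure is a cantilever fixed at D.
Free-end deflection of the primary structure under the applied loading (downward +):
  point load 23 at a = 7.08: Pa²(3L − a)/(6EI) = 3539/EI
  point load 141 at a = 2.83: Pa²(3L − a)/(6EI) = 4267/EI
  δ_0 = 7806/EI
Tip deflection under a unit load at E: L³/(3EI) = 204.7/EI.
The prop prevents deflection at E: R_E = δ_0/δ_{EE} = 7806/204.7 = 38.13 kN.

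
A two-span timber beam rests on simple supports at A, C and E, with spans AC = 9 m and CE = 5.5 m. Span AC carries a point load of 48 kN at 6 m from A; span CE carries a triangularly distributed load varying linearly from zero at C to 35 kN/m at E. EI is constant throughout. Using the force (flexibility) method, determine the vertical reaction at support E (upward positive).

R_E = 50.88 kN

Take M_C as the redundant. Released structure: two simple spans AC and CE with a hinge at C.
End slopes at the hinge C, treating each span as simply supported:
  span AC: point load 48 at a = 6: Pab(L + a)/(6LEI) = 240/EI
  span CE: triangular load, peak 35: 7w₀L³/(360EI) = 113.2/EI
  relative rotation θ_0 = (240 + 113.2)/EI = 353.2/EI
A unit hogging moment at C produces rotation L₁/(3EI) + L₂/(3EI) = 4.833/EI.
Compatibility: M_C·(L₁+L₂)/(3EI) = θ_0, giving M_C = 73.08 kN·m (hogging).
Span CE, ΣM about E: R_C^{CE}·5.5 = 176.5 + 73.08, so R_C^{CE} = 45.37 kN and R_E = 96.25 − 45.37 = 50.88 kN.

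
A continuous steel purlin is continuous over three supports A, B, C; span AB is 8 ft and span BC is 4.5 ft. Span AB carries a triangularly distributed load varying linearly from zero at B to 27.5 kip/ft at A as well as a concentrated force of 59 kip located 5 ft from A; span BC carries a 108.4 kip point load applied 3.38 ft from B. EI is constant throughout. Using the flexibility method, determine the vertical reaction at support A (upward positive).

Take M_B as the redundant. Released structure: two simple spans AB and BC with a hinge at B.
End slopes at the hinge B, treating each span as simply supported:
  span AB: triangular load, peak 27.5: 7w₀L³/(360EI) = 273.8/EI
  span AB: point load 59 at a = 5: Pab(L + a)/(6LEI) = 239.7/EI
  span BC: point load 108.4 at a = 3.38: Pab(L + b)/(6LEI) = 85.42/EI
  relative rotation θ_0 = (513.5 + 85.42)/EI = 598.9/EI
A unit hogging moment at B produces rotation L₁/(3EI) + L₂/(3EI) = 4.167/EI.
Slope continuity at B: θ_0 = M_B·4.167/EI, so M_B = 598.9/4.167 = 143.7 kip·ft (hogging).
Span AB, ΣM about A with M_B applied at B: R_B^{AB}·8 = 588.3 + 143.7, so R_B^{AB} = 91.51 kip and R_A = 169 − 91.51 = 77.49 kip.

R_A = 77.49 kip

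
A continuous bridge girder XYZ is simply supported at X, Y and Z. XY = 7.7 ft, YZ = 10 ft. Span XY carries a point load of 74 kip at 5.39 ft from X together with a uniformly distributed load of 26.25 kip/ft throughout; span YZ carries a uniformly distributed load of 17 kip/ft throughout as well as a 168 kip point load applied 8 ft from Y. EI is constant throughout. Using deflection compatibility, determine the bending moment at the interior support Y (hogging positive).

Release continuity at Y by inserting a hinge; the redundant is the internal moment M_Y. The primary structure is two simply-supported spans XY and YZ.
Discontinuity in slope at Y on the released structure — sum the simple-span end rotations:
  span XY: point load 74 at a = 5.39: Pab(L + a)/(6LEI) = 261.1/EI
  span XY: UDL 26.25: wL³/(24EI) = 499.3/EI
  span YZ: UDL 17: wL³/(24EI) = 708.3/EI
  span YZ: point load 168 at a = 8: Pab(L + b)/(6LEI) = 537.6/EI
  relative rotation θ_0 = (760.4 + 1246)/EI = 2006/EI
A unit hogging moment at Y produces rotation L₁/(3EI) + L₂/(3EI) = 5.9/EI.
Compatibility: M_Y·(L₁+L₂)/(3EI) = θ_0, giving M_Y = 340.1 kip·ft (hogging).

M_Y = 340.1 kip·ft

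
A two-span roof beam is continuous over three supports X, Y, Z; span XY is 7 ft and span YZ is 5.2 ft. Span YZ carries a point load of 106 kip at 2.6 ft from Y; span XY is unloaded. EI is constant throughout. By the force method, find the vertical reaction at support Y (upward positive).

Take M_Y as the redundant. Released structure: two simple spans XY and YZ with a hinge at Y.
Discontinuity in slope at Y on the released structure — sum the simple-span end rotations:
  span YZ: point load 106 at a = 2.6: Pab(L + b)/(6LEI) = 179.1/EI
  relative rotation θ_0 = (0 + 179.1)/EI = 179.1/EI
A unit hogging moment at Y produces rotation L₁/(3EI) + L₂/(3EI) = 4.067/EI.
Compatibility: M_Y·(L₁+L₂)/(3EI) = θ_0, giving M_Y = 44.05 kip·ft (hogging).
Span XY, ΣM about X with M_Y applied at Y: R_Y^{XY}·7 = 0 + 44.05, so R_Y^{XY} = 6.293 kip and R_X = 0 − 6.293 = -6.293 kip.
Span YZ, ΣM about Z: R_Y^{YZ}·5.2 = 275.6 + 44.05, so R_Y^{YZ} = 61.47 kip and R_Z = 106 − 61.47 = 44.53 kip.
R_Y = 6.293 + 61.47 = 67.76 kip.

R_Y = 67.76 kip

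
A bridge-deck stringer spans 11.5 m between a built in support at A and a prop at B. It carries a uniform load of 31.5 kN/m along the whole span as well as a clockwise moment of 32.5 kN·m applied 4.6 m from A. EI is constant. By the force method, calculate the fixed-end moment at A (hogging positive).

M_A = 522 kN·m

Remove the prop at B; the released (primary) structure is a cantilever built in at A.
Deflection at B on the released cantilever, summing each load's contribution:
  UDL 31.5: wL⁴/(8EI) = 68867/EI
  clockwise couple 32.5 at a = 4.6: M₀a(2L − a)/(2EI) = 1375/EI
  δ_0 = 70243/EI
Flexibility coefficient — unit upward force at B: δ_{BB} = L³/(3EI) = 507/EI.
Compatibility at B: δ_0 − R_B·δ_{BB} = 0, so R_B = 70243/507 = 138.6 kN.
Moment equilibrium about A: M_A = Σ(load moments about A) − R_B·L = 2115 − 138.6×11.5 = 522 kN·m.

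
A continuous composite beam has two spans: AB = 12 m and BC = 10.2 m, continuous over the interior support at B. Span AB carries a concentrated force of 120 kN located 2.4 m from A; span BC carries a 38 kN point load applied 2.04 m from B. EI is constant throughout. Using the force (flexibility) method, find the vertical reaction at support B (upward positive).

Take M_B as the redundant. Released structure: two simple spans AB and BC with a hinge at B.
Discontinuity in slope at B on the released structure — sum the simple-span end rotations:
  span AB: point load 120 at a = 2.4: Pab(L + a)/(6LEI) = 553/EI
  span BC: point load 38 at a = 2.04: Pab(L + b)/(6LEI) = 189.8/EI
  relative rotation θ_0 = (553 + 189.8)/EI = 742.7/EI
A unit hogging moment at B produces rotation L₁/(3EI) + L₂/(3EI) = 7.4/EI.
Slope continuity at B: θ_0 = M_B·7.4/EI, so M_B = 742.7/7.4 = 100.4 kN·m (hogging).
Span AB, ΣM about A with M_B applied at B: R_B^{AB}·12 = 288 + 100.4, so R_B^{AB} = 32.36 kN and R_A = 120 − 32.36 = 87.64 kN.
Span BC, ΣM about C: R_B^{BC}·10.2 = 310.1 + 100.4, so R_B^{BC} = 40.24 kN and R_C = 38 − 40.24 = -2.24 kN.
R_B = 32.36 + 40.24 = 72.6 kN.

R_B = 72.6 kN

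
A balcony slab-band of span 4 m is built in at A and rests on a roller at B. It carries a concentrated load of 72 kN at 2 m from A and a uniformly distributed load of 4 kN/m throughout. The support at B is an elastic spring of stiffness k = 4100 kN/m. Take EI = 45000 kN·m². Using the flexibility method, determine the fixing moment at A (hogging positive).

M_A = 100.7 kN·m

Take the reaction at B as the redundant and release it; the primary structure is a cantilever fixed at A.
Primary-structure tip deflection at B by superposition:
  point load 72 at a = 2: Pa²(3L − a)/(6EI) = 480/EI
  UDL 4: wL⁴/(8EI) = 128/EI
  δ_0 = 608/EI
Tip deflection under a unit load at B: L³/(3EI) = 21.33/EI.
With EI = 45000 kN·m²: δ_0 = 0.013511 m and δ_{BB} = 0.000474 m/kN.
Compatibility — the spring shortens by R_B/k under the reaction it provides: δ_0 − R_B·δ_{BB} = R_B/k. With 1/k = 0.000244 m/kN, R_B = δ_0 / (δ_{BB} + 1/k) = 0.013511 / (0.000474 + 0.000244) = 18.82 kN.
Moment equilibrium about A: M_A = Σ(load moments about A) − R_B·L = 176 − 18.82×4 = 100.7 kN·m.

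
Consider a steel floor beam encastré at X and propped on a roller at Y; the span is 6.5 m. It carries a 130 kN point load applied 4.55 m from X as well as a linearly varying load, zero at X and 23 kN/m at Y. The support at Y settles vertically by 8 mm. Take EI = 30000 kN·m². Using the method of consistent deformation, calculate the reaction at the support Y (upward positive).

R_Y = 111.7 kN

Remove the prop at Y; the released (primary) structure is a cantilever built in at X.
Deflection at Y on the released cantilever, summing each load's contribution:
  point load 130 at a = 4.55: Pa²(3L − a)/(6EI) = 6706/EI
  triangular load, peak 23 at the free end: 11w₀L⁴/(120EI) = 3764/EI
  δ_0 = 10469/EI
Tip deflection under a unit load at Y: L³/(3EI) = 91.54/EI.
With EI = 30000 kN·m²: δ_0 = 0.34898 m and δ_{YY} = 0.003051 m/kN.
Compatibility — the beam at Y must follow the support down by 0.008 m: δ_0 − R_Y·δ_{YY} = 0.008, so R_Y = (0.34898 − 0.008)/0.003051 = 111.7 kN.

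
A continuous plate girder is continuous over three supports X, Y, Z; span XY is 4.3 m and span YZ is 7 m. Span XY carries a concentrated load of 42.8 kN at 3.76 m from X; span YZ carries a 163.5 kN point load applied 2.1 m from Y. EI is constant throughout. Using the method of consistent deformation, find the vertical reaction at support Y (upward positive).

Take M_Y as the redundant. Released structure: two simple spans XY and YZ with a hinge at Y.
Rotations at Y on the released spans (each span's end-slope, ×1/EI):
  span XY: point load 42.8 at a = 3.76: Pab(L + a)/(6LEI) = 27.15/EI
  span YZ: point load 163.5 at a = 2.1: Pab(L + b)/(6LEI) = 476.7/EI
  relative rotation θ_0 = (27.15 + 476.7)/EI = 503.8/EI
A unit hogging moment at Y produces rotation L₁/(3EI) + L₂/(3EI) = 3.767/EI.
Slope continuity at Y: θ_0 = M_Y·3.767/EI, so M_Y = 503.8/3.767 = 133.8 kN·m (hogging).
Span XY, ΣM about X with M_Y applied at Y: R_Y^{XY}·4.3 = 160.9 + 133.8, so R_Y^{XY} = 68.53 kN and R_X = 42.8 − 68.53 = -25.73 kN.
Span YZ, ΣM about Z: R_Y^{YZ}·7 = 801.1 + 133.8, so R_Y^{YZ} = 133.6 kN and R_Z = 163.5 − 133.6 = 29.94 kN.
R_Y = 68.53 + 133.6 = 202.1 kN.

R_Y = 202.1 kN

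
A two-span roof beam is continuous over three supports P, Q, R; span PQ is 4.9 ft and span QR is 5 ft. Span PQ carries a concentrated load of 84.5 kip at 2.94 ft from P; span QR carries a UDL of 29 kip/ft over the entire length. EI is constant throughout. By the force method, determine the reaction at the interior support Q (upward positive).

R_Q = 157.6 kip

Insert a hinge at Q; M_Q is the redundant, and each span becomes simply supported.
Rotations at Q on the released spans (each span's end-slope, ×1/EI):
  span PQ: point load 84.5 at a = 2.94: Pab(L + a)/(6LEI) = 129.8/EI
  span QR: UDL 29: wL³/(24EI) = 151/EI
  relative rotation θ_0 = (129.8 + 151)/EI = 280.9/EI
A unit hogging moment at Q produces rotation L₁/(3EI) + L₂/(3EI) = 3.3/EI.
Compatibility: M_Q·(L₁+L₂)/(3EI) = θ_0, giving M_Q = 85.12 kip·ft (hogging).
Span PQ, ΣM about P with M_Q applied at Q: R_Q^{PQ}·4.9 = 248.4 + 85.12, so R_Q^{PQ} = 68.07 kip and R_P = 84.5 − 68.07 = 16.43 kip.
Span QR, ΣM about R: R_Q^{QR}·5 = 362.5 + 85.12, so R_Q^{QR} = 89.52 kip and R_R = 145 − 89.52 = 55.48 kip.
R_Q = 68.07 + 89.52 = 157.6 kip.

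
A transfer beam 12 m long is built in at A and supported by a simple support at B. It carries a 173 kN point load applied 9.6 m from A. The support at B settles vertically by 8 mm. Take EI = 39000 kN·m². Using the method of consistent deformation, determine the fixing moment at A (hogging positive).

Take the reaction at B as the redundant and release it; the primary structure is a cantilever fixed at A.
Downward deflection at the released point B due to the loads:
  point load 173 at a = 9.6: Pa²(3L − a)/(6EI) = 70152/EI
Tip deflection under a unit load at B: L³/(3EI) = 576/EI.
With EI = 39000 kN·m²: δ_0 = 1.7988 m and δ_{BB} = 0.014769 m/kN.
Compatibility — the beam at B must follow the support down by 0.008 m: δ_0 − R_B·δ_{BB} = 0.008, so R_B = (1.7988 − 0.008)/0.014769 = 121.3 kN.
Moment equilibrium about A: M_A = Σ(load moments about A) − R_B·L = 1661 − 121.3×12 = 205.8 kN·m.

M_A = 205.8 kN·m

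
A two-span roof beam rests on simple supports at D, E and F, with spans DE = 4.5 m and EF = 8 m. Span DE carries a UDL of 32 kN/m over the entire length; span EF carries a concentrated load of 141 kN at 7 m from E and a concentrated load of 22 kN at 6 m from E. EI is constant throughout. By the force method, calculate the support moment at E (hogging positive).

M_E = 86.78 kN·m

Insert a hinge at E; M_E is the redundant, and each span becomes simply supported.
End slopes at the hinge E, treating each span as simply supported:
  span DE: UDL 32: wL³/(24EI) = 121.5/EI
  span EF: point load 141 at a = 7: Pab(L + b)/(6LEI) = 185.1/EI
  span EF: point load 22 at a = 6: Pab(L + b)/(6LEI) = 55/EI
  relative rotation θ_0 = (121.5 + 240.1)/EI = 361.6/EI
A unit hogging moment at E produces rotation L₁/(3EI) + L₂/(3EI) = 4.167/EI.
Compatibility: M_E·(L₁+L₂)/(3EI) = θ_0, giving M_E = 86.78 kN·m (hogging).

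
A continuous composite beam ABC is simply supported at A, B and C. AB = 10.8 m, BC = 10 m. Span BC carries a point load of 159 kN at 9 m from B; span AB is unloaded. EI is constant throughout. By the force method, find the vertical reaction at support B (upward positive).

R_B = 23.19 kN

Insert a hinge at B; M_B is the redundant, and each span becomes simply supported.
Discontinuity in slope at B on the released structure — sum the simple-span end rotations:
  span BC: point load 159 at a = 9: Pab(L + b)/(6LEI) = 262.4/EI
  relative rotation θ_0 = (0 + 262.4)/EI = 262.4/EI
A unit hogging moment at B produces rotation L₁/(3EI) + L₂/(3EI) = 6.933/EI.
Compatibility: M_B·(L₁+L₂)/(3EI) = θ_0, giving M_B = 37.84 kN·m (hogging).
Span AB, ΣM about A with M_B applied at B: R_B^{AB}·10.8 = 0 + 37.84, so R_B^{AB} = 3.504 kN and R_A = 0 − 3.504 = -3.504 kN.
Span BC, ΣM about C: R_B^{BC}·10 = 159 + 37.84, so R_B^{BC} = 19.68 kN and R_C = 159 − 19.68 = 139.3 kN.
R_B = 3.504 + 19.68 = 23.19 kN.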